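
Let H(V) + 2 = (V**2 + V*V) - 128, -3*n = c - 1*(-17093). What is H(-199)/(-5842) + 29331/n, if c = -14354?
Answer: -121772219/2666873 ≈ -45.661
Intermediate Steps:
n = -913 (n = -(-14354 - 1*(-17093))/3 = -(-14354 + 17093)/3 = -1/3*2739 = -913)
H(V) = -130 + 2*V**2 (H(V) = -2 + ((V**2 + V*V) - 128) = -2 + ((V**2 + V**2) - 128) = -2 + (2*V**2 - 128) = -2 + (-128 + 2*V**2) = -130 + 2*V**2)
H(-199)/(-5842) + 29331/n = (-130 + 2*(-199)**2)/(-5842) + 29331/(-913) = (-130 + 2*39601)*(-1/5842) + 29331*(-1/913) = (-130 + 79202)*(-1/5842) - 29331/913 = 79072*(-1/5842) - 29331/913 = -39536/2921 - 29331/913 = -121772219/2666873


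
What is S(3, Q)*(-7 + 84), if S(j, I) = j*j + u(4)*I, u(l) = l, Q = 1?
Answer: 1001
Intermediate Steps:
S(j, I) = j**2 + 4*I (S(j, I) = j*j + 4*I = j**2 + 4*I)
S(3, Q)*(-7 + 84) = (3**2 + 4*1)*(-7 + 84) = (9 + 4)*77 = 13*77 = 1001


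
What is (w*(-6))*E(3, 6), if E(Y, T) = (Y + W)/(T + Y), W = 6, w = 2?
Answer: -12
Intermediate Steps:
E(Y, T) = (6 + Y)/(T + Y) (E(Y, T) = (Y + 6)/(T + Y) = (6 + Y)/(T + Y))
(w*(-6))*E(3, 6) = (2*(-6))*((6 + 3)/(6 + 3)) = -12*9/9 = -4*9/3 = -12*1 = -12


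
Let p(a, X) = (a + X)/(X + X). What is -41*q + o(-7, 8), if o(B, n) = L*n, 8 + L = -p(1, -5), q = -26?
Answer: 4994/5 ≈ 998.80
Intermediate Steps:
p(a, X) = (X + a)/(2*X) (p(a, X) = (X + a)/((2*X)) = (X + a)*(1/(2*X)) = (X + a)/(2*X))
L = -42/5 (L = -8 - (-5 + 1)/(2*(-5)) = -8 - (-1)*(-4)/(2*5) = -8 - 1*⅖ = -8 - ⅖ = -42/5 ≈ -8.4000)
o(B, n) = -42*n/5
-41*q + o(-7, 8) = -41*(-26) - 42/5*8 = 1066 - 336/5 = 4994/5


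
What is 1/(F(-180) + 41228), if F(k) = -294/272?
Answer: 136/5606861 ≈ 2.4256e-5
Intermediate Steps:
F(k) = -147/136 (F(k) = -294*1/272 = -147/136)
1/(F(-180) + 41228) = 1/(-147/136 + 41228) = 1/(5606861/136) = 136/5606861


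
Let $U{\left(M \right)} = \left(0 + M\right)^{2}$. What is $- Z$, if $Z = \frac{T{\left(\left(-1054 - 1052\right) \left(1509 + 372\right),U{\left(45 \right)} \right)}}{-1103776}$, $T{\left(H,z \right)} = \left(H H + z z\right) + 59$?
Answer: $\frac{980786446355}{68986} \approx 1.4217 \cdot 10^{7}$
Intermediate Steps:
$U{\left(M \right)} = M^{2}$
$T{\left(H,z \right)} = 59 + H^{2} + z^{2}$ ($T{\left(H,z \right)} = \left(H^{2} + z^{2}\right) + 59 = 59 + H^{2} + z^{2}$)
$Z = - \frac{980786446355}{68986}$ ($Z = \frac{59 + \left(\left(-1054 - 1052\right) \left(1509 + 372\right)\right)^{2} + \left(45^{2}\right)^{2}}{-1103776} = \left(59 + \left(\left(-2106\right) 1881\right)^{2} + 2025^{2}\right) \left(- \frac{1}{1103776}\right) = \left(59 + \left(-3961386\right)^{2} + 4100625\right) \left(- \frac{1}{1103776}\right) = \left(59 + 15692579040996 + 4100625\right) \left(- \frac{1}{1103776}\right) = 15692583141680 \left(- \frac{1}{1103776}\right) = - \frac{980786446355}{68986} \approx -1.4217 \cdot 10^{7}$)
$- Z = \left(-1\right) \left(- \frac{980786446355}{68986}\right) = \frac{980786446355}{68986}$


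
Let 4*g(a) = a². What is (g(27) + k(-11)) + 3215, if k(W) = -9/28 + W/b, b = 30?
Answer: 356639/105 ≈ 3396.6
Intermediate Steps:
g(a) = a²/4
k(W) = -9/28 + W/30
(g(27) + k(-11)) + 3215 = ((¼)*27² + (-9/28 + (1/30)*(-11))) + 3215 = ((¼)*729 + (-9/28 - 11/30)) + 3215 = (729/4 - 289/420) + 3215 = 19064/105 + 3215 = 356639/105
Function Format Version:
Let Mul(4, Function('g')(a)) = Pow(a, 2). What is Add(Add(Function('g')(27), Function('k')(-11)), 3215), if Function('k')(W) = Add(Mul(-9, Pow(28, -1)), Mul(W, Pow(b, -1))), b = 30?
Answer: Rational(356639, 105) ≈ 3396.6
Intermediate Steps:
Function('g')(a) = Mul(Rational(1, 4), Pow(a, 2))
Function('k')(W) = Add(Rational(-9, 28), Mul(Rational(1, 30), W)) (Function('k')(W) = Add(Mul(-9, Pow(28, -1)), Mul(W, Pow(30, -1))) = Add(Mul(-9, Rational(1, 28)), Mul(W, Rational(1, 30))) = Add(Rational(-9, 28), Mul(Rational(1, 30), W)))
Add(Add(Function('g')(27), Function('k')(-11)), 3215) = Add(Add(Mul(Rational(1, 4), Pow(27, 2)), Add(Rational(-9, 28), Mul(Rational(1, 30), -11))), 3215) = Add(Add(Mul(Rational(1, 4), 729), Add(Rational(-9, 28), Rational(-11, 30))), 3215) = Add(Add(Rational(729, 4), Rational(-289, 420)), 3215) = Add(Rational(19064, 105), 3215) = Rational(356639, 105)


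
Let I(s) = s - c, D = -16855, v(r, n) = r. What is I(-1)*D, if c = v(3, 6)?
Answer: 67420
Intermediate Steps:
c = 3
I(s) = -3 + s (I(s) = s - 1*3 = s - 3 = -3 + s)
I(-1)*D = (-3 - 1)*(-16855) = -4*(-16855) = 67420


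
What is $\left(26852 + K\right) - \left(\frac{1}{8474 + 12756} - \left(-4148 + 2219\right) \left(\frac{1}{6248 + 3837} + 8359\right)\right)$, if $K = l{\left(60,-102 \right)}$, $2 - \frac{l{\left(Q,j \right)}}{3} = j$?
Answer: $- \frac{689303055318321}{42820910} \approx -1.6097 \cdot 10^{7}$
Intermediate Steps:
$l{\left(Q,j \right)} = 6 - 3 j$
$K = 312$ ($K = 6 - -306 = 6 + 306 = 312$)
$\left(26852 + K\right) - \left(\frac{1}{8474 + 12756} - \left(-4148 + 2219\right) \left(\frac{1}{6248 + 3837} + 8359\right)\right) = \left(26852 + 312\right) - \left(\frac{1}{8474 + 12756} - \left(-4148 + 2219\right) \left(\frac{1}{6248 + 3837} + 8359\right)\right) = 27164 - \left(\frac{1}{21230} + 1929 \left(\frac{1}{10085} + 8359\right)\right) = 27164 - \frac{690466242517561}{42820910} = - \frac{689303055318321}{42820910}$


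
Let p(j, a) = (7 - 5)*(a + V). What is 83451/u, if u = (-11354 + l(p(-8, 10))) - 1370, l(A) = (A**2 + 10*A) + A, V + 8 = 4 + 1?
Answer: -83451/12374 ≈ -6.7441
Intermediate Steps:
V = -3 (V = -8 + (4 + 1) = -8 + 5 = -3)
p(j, a) = -6 + 2*a (p(j, a) = (7 - 5)*(a - 3) = 2*(-3 + a) = -6 + 2*a)
l(A) = A**2 + 11*A
u = -12374 (u = (-11354 + (-6 + 2*10)*(11 + (-6 + 2*10))) - 1370 = (-11354 + (-6 + 20)*(11 + (-6 + 20))) - 1370 = (-11354 + 14*(11 + 14)) - 1370 = (-11354 + 14*25) - 1370 = (-11354 + 350) - 1370 = -11004 - 1370 = -12374)
83451/u = 83451/(-12374) = 83451*(-1/12374) = -83451/12374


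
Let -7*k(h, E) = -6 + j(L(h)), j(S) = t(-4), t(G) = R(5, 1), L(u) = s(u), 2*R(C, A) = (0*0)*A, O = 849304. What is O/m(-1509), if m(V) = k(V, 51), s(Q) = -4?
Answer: 2972564/3 ≈ 9.9086e+5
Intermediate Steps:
R(C, A) = 0 (R(C, A) = ((0*0)*A)/2 = (0*A)/2 = (1/2)*0 = 0)
L(u) = -4
t(G) = 0
j(S) = 0
k(h, E) = 6/7 (k(h, E) = -(-6 + 0)/7 = -1/7*(-6) = 6/7)
m(V) = 6/7
O/m(-1509) = 849304/(6/7) = 849304*(7/6) = 2972564/3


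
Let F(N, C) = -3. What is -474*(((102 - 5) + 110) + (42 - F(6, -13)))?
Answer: -119448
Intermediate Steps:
-474*(((102 - 5) + 110) + (42 - F(6, -13))) = -474*(((102 - 5) + 110) + (42 - 1*(-3))) = -474*((97 + 110) + (42 + 3)) = -474*(207 + 45) = -474*252 = -119448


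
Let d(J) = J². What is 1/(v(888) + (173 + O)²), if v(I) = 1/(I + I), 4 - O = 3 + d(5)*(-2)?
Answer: 1776/89112577 ≈ 1.9930e-5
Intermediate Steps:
O = 51 (O = 4 - (3 + 5²*(-2)) = 4 - (3 + 25*(-2)) = 4 - (3 - 50) = 4 - 1*(-47) = 4 + 47 = 51)
v(I) = 1/(2*I)
1/(v(888) + (173 + O)²) = 1/((½)/888 + (173 + 51)²) = 1/((½)*(1/888) + 224²) = 1/(1/1776 + 50176) = 1/(89112577/1776) = 1776/89112577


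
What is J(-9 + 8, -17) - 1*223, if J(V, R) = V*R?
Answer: -206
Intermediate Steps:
J(V, R) = R*V
J(-9 + 8, -17) - 1*223 = -17*(-9 + 8) - 1*223 = -17*(-1) - 223 = 17 - 223 = -206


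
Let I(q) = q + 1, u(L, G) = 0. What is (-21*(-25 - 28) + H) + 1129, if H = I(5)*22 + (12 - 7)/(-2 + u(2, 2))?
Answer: 4743/2 ≈ 2371.5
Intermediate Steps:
I(q) = 1 + q
H = 259/2 (H = (1 + 5)*22 + (12 - 7)/(-2 + 0) = 6*22 + 5/(-2) = 132 + 5*(-1/2) = 132 - 5/2 = 259/2 ≈ 129.50)
(-21*(-25 - 28) + H) + 1129 = (-21*(-25 - 28) + 259/2) + 1129 = (-21*(-53) + 259/2) + 1129 = (1113 + 259/2) + 1129 = 2485/2 + 1129 = 4743/2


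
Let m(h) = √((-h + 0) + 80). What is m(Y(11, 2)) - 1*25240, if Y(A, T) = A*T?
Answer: -25240 + √58 ≈ -25232.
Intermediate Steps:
m(h) = √(80 - h) (m(h) = √(-h + 80) = √(80 - h))
m(Y(11, 2)) - 1*25240 = √(80 - 11*2) - 1*25240 = √(80 - 1*22) - 25240 = √(80 - 22) - 25240 = √58 - 25240 = -25240 + √58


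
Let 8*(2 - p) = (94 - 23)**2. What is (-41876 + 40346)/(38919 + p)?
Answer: -4080/102109 ≈ -0.039957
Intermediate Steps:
p = -5025/8 (p = 2 - (94 - 23)**2/8 = 2 - 1/8*71**2 = 2 - 1/8*5041 = 2 - 5041/8 = -5025/8 ≈ -628.13)
(-41876 + 40346)/(38919 + p) = (-41876 + 40346)/(38919 - 5025/8) = -1530/306327/8 = -1530*8/306327 = -4080/102109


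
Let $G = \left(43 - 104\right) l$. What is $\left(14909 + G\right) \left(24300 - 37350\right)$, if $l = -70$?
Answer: $-250285950$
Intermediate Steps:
$G = 4270$ ($G = \left(43 - 104\right) \left(-70\right) = \left(-61\right) \left(-70\right) = 4270$)
$\left(14909 + G\right) \left(24300 - 37350\right) = \left(14909 + 4270\right) \left(24300 - 37350\right) = 19179 \left(-13050\right) = -250285950$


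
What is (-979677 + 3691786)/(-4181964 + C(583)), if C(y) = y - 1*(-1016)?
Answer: -2712109/4180365 ≈ -0.64877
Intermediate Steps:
C(y) = 1016 + y (C(y) = y + 1016 = 1016 + y)
(-979677 + 3691786)/(-4181964 + C(583)) = (-979677 + 3691786)/(-4181964 + (1016 + 583)) = 2712109/(-4181964 + 1599) = 2712109/(-4180365) = 2712109*(-1/4180365) = -2712109/4180365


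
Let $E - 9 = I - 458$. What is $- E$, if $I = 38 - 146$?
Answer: $557$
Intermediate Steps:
$I = -108$ ($I = 38 - 146 = -108$)
$E = -557$ ($E = 9 - 566 = -557$)
$- E = \left(-1\right) \left(-557\right) = 557$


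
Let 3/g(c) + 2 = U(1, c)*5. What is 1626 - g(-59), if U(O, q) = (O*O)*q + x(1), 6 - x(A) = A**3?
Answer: 442275/272 ≈ 1626.0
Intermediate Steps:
x(A) = 6 - A**3
U(O, q) = 5 + q*O**2 (U(O, q) = (O*O)*q + (6 - 1*1**3) = O**2*q + (6 - 1*1) = q*O**2 + (6 - 1) = q*O**2 + 5 = 5 + q*O**2)
g(c) = 3/(23 + 5*c) (g(c) = 3/(-2 + (5 + c*1**2)*5) = 3/(-2 + (5 + c*1)*5) = 3/(-2 + (5 + c)*5) = 3/(-2 + (25 + 5*c)) = 3/(23 + 5*c))
1626 - g(-59) = 1626 - 3/(23 + 5*(-59)) = 1626 - 3/(23 - 295) = 1626 - 3/(-272) = 1626 - 3*(-1)/272 = 1626 - 1*(-3/272) = 1626 + 3/272 = 442275/272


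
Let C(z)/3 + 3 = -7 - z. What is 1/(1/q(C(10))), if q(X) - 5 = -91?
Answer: -86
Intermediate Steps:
C(z) = -30 - 3*z (C(z) = -9 + 3*(-7 - z) = -9 + (-21 - 3*z) = -30 - 3*z)
q(X) = -86 (q(X) = 5 - 91 = -86)
1/(1/q(C(10))) = 1/(1/(-86)) = 1/(-1/86) = -86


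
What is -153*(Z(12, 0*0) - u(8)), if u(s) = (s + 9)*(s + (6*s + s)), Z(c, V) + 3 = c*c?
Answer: 144891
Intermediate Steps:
Z(c, V) = -3 + c**2 (Z(c, V) = -3 + c*c = -3 + c**2)
u(s) = 8*s*(9 + s) (u(s) = (9 + s)*(s + 7*s) = (9 + s)*(8*s) = 8*s*(9 + s))
-153*(Z(12, 0*0) - u(8)) = -153*((-3 + 12**2) - 8*8*(9 + 8)) = -153*((-3 + 144) - 8*8*17) = -153*(141 - 1*1088) = -153*(141 - 1088) = -153*(-947) = 144891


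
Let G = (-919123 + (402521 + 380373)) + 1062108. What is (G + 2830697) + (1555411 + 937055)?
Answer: 6249042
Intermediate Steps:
G = 925879 (G = (-919123 + 782894) + 1062108 = -136229 + 1062108 = 925879)
(G + 2830697) + (1555411 + 937055) = (925879 + 2830697) + (1555411 + 937055) = 3756576 + 2492466 = 6249042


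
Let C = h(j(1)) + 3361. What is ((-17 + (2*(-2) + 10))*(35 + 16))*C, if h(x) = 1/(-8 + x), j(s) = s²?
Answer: -13198086/7 ≈ -1.8854e+6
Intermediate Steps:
C = 23526/7 (C = 1/(-8 + 1²) + 3361 = 1/(-8 + 1) + 3361 = 1/(-7) + 3361 = -⅐ + 3361 = 23526/7 ≈ 3360.9)
((-17 + (2*(-2) + 10))*(35 + 16))*C = ((-17 + (2*(-2) + 10))*(35 + 16))*(23526/7) = ((-17 + (-4 + 10))*51)*(23526/7) = ((-17 + 6)*51)*(23526/7) = -11*51*(23526/7) = -561*23526/7 = -13198086/7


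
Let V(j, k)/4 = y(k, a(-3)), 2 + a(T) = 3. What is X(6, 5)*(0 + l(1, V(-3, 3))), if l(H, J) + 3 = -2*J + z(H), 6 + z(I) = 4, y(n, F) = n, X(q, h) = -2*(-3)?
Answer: -174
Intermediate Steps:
X(q, h) = 6
a(T) = 1 (a(T) = -2 + 3 = 1)
z(I) = -2 (z(I) = -6 + 4 = -2)
V(j, k) = 4*k
l(H, J) = -5 - 2*J (l(H, J) = -3 + (-2*J - 2) = -3 + (-2 - 2*J) = -5 - 2*J)
X(6, 5)*(0 + l(1, V(-3, 3))) = 6*(0 + (-5 - 8*3)) = 6*(0 + (-5 - 2*12)) = 6*(0 + (-5 - 24)) = 6*(0 - 29) = 6*(-29) = -174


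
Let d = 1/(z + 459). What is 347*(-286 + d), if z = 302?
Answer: -75522815/761 ≈ -99242.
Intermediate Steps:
d = 1/761 (d = 1/(302 + 459) = 1/761 ≈ 0.0013141)
347*(-286 + d) = 347*(-286 + 1/761) = 347*(-217645/761) = -75522815/761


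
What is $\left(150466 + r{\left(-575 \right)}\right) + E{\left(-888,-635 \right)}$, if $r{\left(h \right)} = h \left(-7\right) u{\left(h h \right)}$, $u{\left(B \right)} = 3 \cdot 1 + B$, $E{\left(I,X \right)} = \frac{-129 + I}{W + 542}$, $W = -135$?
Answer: $\frac{541687762545}{407} \approx 1.3309 \cdot 10^{9}$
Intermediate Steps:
$E{\left(I,X \right)} = - \frac{129}{407} + \frac{I}{407}$ ($E{\left(I,X \right)} = \frac{-129 + I}{-135 + 542} = \frac{-129 + I}{407} = \left(-129 + I\right) \frac{1}{407} = - \frac{129}{407} + \frac{I}{407}$)
$u{\left(B \right)} = 3 + B$
$r{\left(h \right)} = - 7 h \left(3 + h^{2}\right)$ ($r{\left(h \right)} = h \left(-7\right) \left(3 + h h\right) = - 7 h \left(3 + h^{2}\right)$)
$\left(150466 + r{\left(-575 \right)}\right) + E{\left(-888,-635 \right)} = \left(150466 - - 4025 \left(3 + \left(-575\right)^{2}\right)\right) + \left(- \frac{129}{407} + \frac{1}{407} \left(-888\right)\right) = \left(150466 - - 4025 \left(3 + 330625\right)\right) - \frac{1017}{407} = \left(150466 - \left(-4025\right) 330628\right) - \frac{1017}{407} = \left(150466 + 1330777700\right) - \frac{1017}{407} = 1330928166 - \frac{1017}{407} = \frac{541687762545}{407}$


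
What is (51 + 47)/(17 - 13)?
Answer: 49/2 ≈ 24.500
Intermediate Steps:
(51 + 47)/(17 - 13) = 98/4 = 98*(¼) = 49/2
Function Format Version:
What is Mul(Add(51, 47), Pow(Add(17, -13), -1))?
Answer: Rational(49, 2) ≈ 24.500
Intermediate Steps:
Mul(Add(51, 47), Pow(Add(17, -13), -1)) = Mul(98, Pow(4, -1)) = Mul(98, Rational(1, 4)) = Rational(49, 2)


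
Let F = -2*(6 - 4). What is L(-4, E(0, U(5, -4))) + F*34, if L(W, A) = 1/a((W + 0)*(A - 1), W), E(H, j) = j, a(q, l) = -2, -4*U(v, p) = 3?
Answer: -273/2 ≈ -136.50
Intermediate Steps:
U(v, p) = -¾ (U(v, p) = -¼*3 = -¾)
F = -4 (F = -2*2 = -4)
L(W, A) = -½ (L(W, A) = 1/(-2) = -½)
L(-4, E(0, U(5, -4))) + F*34 = -½ - 4*34 = -½ - 136 = -273/2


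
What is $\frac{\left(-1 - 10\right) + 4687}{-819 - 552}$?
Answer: $- \frac{4676}{1371} \approx -3.4106$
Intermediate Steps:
$\frac{\left(-1 - 10\right) + 4687}{-819 - 552} = \frac{\left(-1 - 10\right) + 4687}{-1371} = \left(-11 + 4687\right) \left(- \frac{1}{1371}\right) = 4676 \left(- \frac{1}{1371}\right) = - \frac{4676}{1371}$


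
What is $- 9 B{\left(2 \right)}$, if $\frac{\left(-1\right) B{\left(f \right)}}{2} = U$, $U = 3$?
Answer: $54$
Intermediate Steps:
$B{\left(f \right)} = -6$ ($B{\left(f \right)} = \left(-2\right) 3 = -6$)
$- 9 B{\left(2 \right)} = \left(-9\right) \left(-6\right) = 54$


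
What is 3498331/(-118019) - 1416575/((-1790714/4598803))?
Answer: 768834336375086441/211338275566 ≈ 3.6379e+6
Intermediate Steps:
3498331/(-118019) - 1416575/((-1790714/4598803)) = 3498331*(-1/118019) - 1416575/((-1790714*1/4598803)) = -3498331/118019 - 1416575/(-1790714/4598803) = -3498331/118019 - 1416575*(-4598803/1790714) = -3498331/118019 + 6514549359725/1790714 = 768834336375086441/211338275566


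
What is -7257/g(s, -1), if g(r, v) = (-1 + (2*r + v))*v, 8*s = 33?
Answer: 29028/25 ≈ 1161.1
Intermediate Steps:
s = 33/8 (s = (⅛)*33 = 33/8 ≈ 4.1250)
g(r, v) = v*(-1 + v + 2*r) (g(r, v) = (-1 + (v + 2*r))*v = (-1 + v + 2*r)*v = v*(-1 + v + 2*r))
-7257/g(s, -1) = -7257*(-1/(-1 - 1 + 2*(33/8))) = -7257*(-1/(-1 - 1 + 33/4)) = -7257/((-1*25/4)) = -7257/(-25/4) = -7257*(-4/25) = 29028/25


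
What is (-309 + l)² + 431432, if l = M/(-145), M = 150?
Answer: 443672393/841 ≈ 5.2755e+5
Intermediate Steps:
l = -30/29 (l = 150/(-145) = 150*(-1/145) = -30/29 ≈ -1.0345)
(-309 + l)² + 431432 = (-309 - 30/29)² + 431432 = (-8991/29)² + 431432 = 80838081/841 + 431432 = 443672393/841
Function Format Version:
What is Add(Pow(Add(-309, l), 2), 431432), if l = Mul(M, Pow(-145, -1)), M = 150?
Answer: Rational(443672393, 841) ≈ 5.2755e+5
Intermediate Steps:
l = Rational(-30, 29) (l = Mul(150, Pow(-145, -1)) = Mul(150, Rational(-1, 145)) = Rational(-30, 29) ≈ -1.0345)
Add(Pow(Add(-309, l), 2), 431432) = Add(Pow(Add(-309, Rational(-30, 29)), 2), 431432) = Add(Pow(Rational(-8991, 29), 2), 431432) = Add(Rational(80838081, 841), 431432) = Rational(443672393, 841)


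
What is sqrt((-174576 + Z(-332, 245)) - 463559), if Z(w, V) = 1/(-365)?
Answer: 2*I*sqrt(21253883935)/365 ≈ 798.83*I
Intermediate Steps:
Z(w, V) = -1/365
sqrt((-174576 + Z(-332, 245)) - 463559) = sqrt((-174576 - 1/365) - 463559) = sqrt(-63720241/365 - 463559) = sqrt(-232919276/365) = 2*I*sqrt(21253883935)/365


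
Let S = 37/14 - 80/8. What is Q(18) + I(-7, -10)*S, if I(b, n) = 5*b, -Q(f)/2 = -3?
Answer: 527/2 ≈ 263.50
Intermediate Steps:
Q(f) = 6 (Q(f) = -2*(-3) = 6)
S = -103/14 (S = 37*(1/14) - 80*⅛ = 37/14 - 10 = -103/14 ≈ -7.3571)
Q(18) + I(-7, -10)*S = 6 + (5*(-7))*(-103/14) = 6 - 35*(-103/14) = 6 + 515/2 = 527/2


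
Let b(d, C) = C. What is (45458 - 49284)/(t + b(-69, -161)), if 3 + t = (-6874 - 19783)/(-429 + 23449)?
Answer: 88074520/3801937 ≈ 23.166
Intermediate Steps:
t = -95717/23020 (t = -3 + (-6874 - 19783)/(-429 + 23449) = -3 - 26657/23020 = -95717/23020 ≈ -4.1580)
(45458 - 49284)/(t + b(-69, -161)) = (45458 - 49284)/(-95717/23020 - 161) = -3826/(-3801937/23020) = -3826*(-23020/3801937) = 88074520/3801937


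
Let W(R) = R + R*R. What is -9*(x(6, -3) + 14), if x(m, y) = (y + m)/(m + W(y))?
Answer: -513/4 ≈ -128.25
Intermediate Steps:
W(R) = R + R²
x(m, y) = (m + y)/(m + y*(1 + y)) (x(m, y) = (y + m)/(m + y*(1 + y)) = (m + y)/(m + y*(1 + y)))
-9*(x(6, -3) + 14) = -9*((6 - 3)/(6 - 3*(1 - 3)) + 14) = -9*(3/(6 - 3*(-2)) + 14) = -9*(3/(6 + 6) + 14) = -9*(3/12 + 14) = -9*((1/12)*3 + 14) = -9*(¼ + 14) = -9*57/4 = -513/4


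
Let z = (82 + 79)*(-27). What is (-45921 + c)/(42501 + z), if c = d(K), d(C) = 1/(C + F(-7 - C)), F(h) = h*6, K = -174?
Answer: -38022587/31591512 ≈ -1.2036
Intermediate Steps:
F(h) = 6*h
z = -4347 (z = 161*(-27) = -4347)
d(C) = 1/(-42 - 5*C) (d(C) = 1/(C + 6*(-7 - C)) = 1/(C + (-42 - 6*C)) = 1/(-42 - 5*C))
c = 1/828 (c = 1/(-42 - 5*(-174)) = 1/(-42 + 870) = 1/828 ≈ 0.0012077)
(-45921 + c)/(42501 + z) = (-45921 + 1/828)/(42501 - 4347) = -38022587/828/38154 = -38022587/828*1/38154 = -38022587/31591512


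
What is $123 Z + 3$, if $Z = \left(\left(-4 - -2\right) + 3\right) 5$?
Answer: $618$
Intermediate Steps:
$Z = 5$ ($Z = \left(\left(-4 + 2\right) + 3\right) 5 = \left(-2 + 3\right) 5 = 1 \cdot 5 = 5$)
$123 Z + 3 = 123 \cdot 5 + 3 = 615 + 3 = 618$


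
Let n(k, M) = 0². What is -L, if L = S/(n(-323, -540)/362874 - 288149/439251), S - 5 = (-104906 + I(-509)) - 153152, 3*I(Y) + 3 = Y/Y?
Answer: -113350331137/288149 ≈ -3.9337e+5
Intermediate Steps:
n(k, M) = 0
I(Y) = -⅔ (I(Y) = -1 + (Y/Y)/3 = -1 + (⅓)*1 = -1 + ⅓ = -⅔)
S = -774161/3 (S = 5 + ((-104906 - ⅔) - 153152) = 5 + (-314720/3 - 153152) = 5 - 774176/3 = -774161/3 ≈ -2.5805e+5)
L = 113350331137/288149 (L = -774161/(3*(0/362874 - 288149/439251)) = -774161/(3*(0*(1/362874) - 288149*1/439251)) = -774161/(3*(0 - 288149/439251)) = -774161/(3*(-288149/439251)) = -774161/3*(-439251/288149) = 113350331137/288149 ≈ 3.9337e+5)
-L = -1*113350331137/288149 = -113350331137/288149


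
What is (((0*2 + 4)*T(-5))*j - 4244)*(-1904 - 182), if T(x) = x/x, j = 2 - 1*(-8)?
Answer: 8769544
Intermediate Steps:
j = 10 (j = 2 + 8 = 10)
T(x) = 1
(((0*2 + 4)*T(-5))*j - 4244)*(-1904 - 182) = (((0*2 + 4)*1)*10 - 4244)*(-1904 - 182) = (((0 + 4)*1)*10 - 4244)*(-2086) = ((4*1)*10 - 4244)*(-2086) = (4*10 - 4244)*(-2086) = (40 - 4244)*(-2086) = -4204*(-2086) = 8769544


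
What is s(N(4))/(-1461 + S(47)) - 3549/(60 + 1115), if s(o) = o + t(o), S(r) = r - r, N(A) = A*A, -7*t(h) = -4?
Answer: -36431923/12016725 ≈ -3.0318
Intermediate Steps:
t(h) = 4/7 (t(h) = -1/7*(-4) = 4/7)
N(A) = A**2
S(r) = 0
s(o) = 4/7 + o (s(o) = o + 4/7 = 4/7 + o)
s(N(4))/(-1461 + S(47)) - 3549/(60 + 1115) = (4/7 + 4**2)/(-1461 + 0) - 3549/(60 + 1115) = (4/7 + 16)/(-1461) - 3549/1175 = (116/7)*(-1/1461) - 3549*1/1175 = -116/10227 - 3549/1175 = -36431923/12016725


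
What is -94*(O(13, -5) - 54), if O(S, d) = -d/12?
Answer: 30221/6 ≈ 5036.8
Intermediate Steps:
O(S, d) = -d/12
-94*(O(13, -5) - 54) = -94*(-1/12*(-5) - 54) = -94*(5/12 - 54) = -94*(-643/12) = 30221/6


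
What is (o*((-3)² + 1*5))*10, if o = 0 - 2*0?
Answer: 0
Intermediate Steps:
o = 0 (o = 0 + 0 = 0)
(o*((-3)² + 1*5))*10 = (0*((-3)² + 1*5))*10 = (0*(9 + 5))*10 = (0*14)*10 = 0*10 = 0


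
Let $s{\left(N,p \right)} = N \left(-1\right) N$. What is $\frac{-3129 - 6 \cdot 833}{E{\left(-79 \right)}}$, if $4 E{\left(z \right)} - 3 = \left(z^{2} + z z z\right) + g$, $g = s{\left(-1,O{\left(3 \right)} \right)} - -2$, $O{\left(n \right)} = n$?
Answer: $\frac{2322}{34771} \approx 0.06678$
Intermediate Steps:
$s{\left(N,p \right)} = - N^{2}$ ($s{\left(N,p \right)} = - N N = - N^{2}$)
$g = 1$ ($g = - \left(-1\right)^{2} - -2 = \left(-1\right) 1 + 2 = -1 + 2 = 1$)
$E{\left(z \right)} = 1 + \frac{z^{2}}{4} + \frac{z^{3}}{4}$ ($E{\left(z \right)} = \frac{3}{4} + \frac{\left(z^{2} + z z z\right) + 1}{4} = \frac{3}{4} + \frac{\left(z^{2} + z^{2} z\right) + 1}{4} = \frac{3}{4} + \frac{\left(z^{2} + z^{3}\right) + 1}{4} = \frac{3}{4} + \frac{1 + z^{2} + z^{3}}{4} = \frac{3}{4} + \left(\frac{1}{4} + \frac{z^{2}}{4} + \frac{z^{3}}{4}\right) = 1 + \frac{z^{2}}{4} + \frac{z^{3}}{4}$)
$\frac{-3129 - 6 \cdot 833}{E{\left(-79 \right)}} = \frac{-3129 - 6 \cdot 833}{1 + \frac{\left(-79\right)^{2}}{4} + \frac{\left(-79\right)^{3}}{4}} = \frac{-3129 - 4998}{1 + \frac{1}{4} \cdot 6241 + \frac{1}{4} \left(-493039\right)} = \frac{-3129 - 4998}{1 + \frac{6241}{4} - \frac{493039}{4}} = - \frac{8127}{- \frac{243397}{2}} = \left(-8127\right) \left(- \frac{2}{243397}\right) = \frac{2322}{34771}$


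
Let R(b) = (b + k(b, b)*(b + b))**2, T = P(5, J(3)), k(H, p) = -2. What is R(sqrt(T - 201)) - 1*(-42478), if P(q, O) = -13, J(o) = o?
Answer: 40552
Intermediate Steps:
T = -13
R(b) = 9*b**2 (R(b) = (b - 2*(b + b))**2 = (b - 4*b)**2 = (-3*b)**2 = 9*b**2)
R(sqrt(T - 201)) - 1*(-42478) = 9*(sqrt(-13 - 201))**2 - 1*(-42478) = 9*(sqrt(-214))**2 + 42478 = 9*(I*sqrt(214))**2 + 42478 = 9*(-214) + 42478 = -1926 + 42478 = 40552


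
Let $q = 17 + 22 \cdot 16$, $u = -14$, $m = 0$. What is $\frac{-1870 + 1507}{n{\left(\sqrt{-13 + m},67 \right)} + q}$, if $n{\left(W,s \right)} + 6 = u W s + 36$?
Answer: $- \frac{20691}{1656739} - \frac{48642 i \sqrt{13}}{1656739} \approx -0.012489 - 0.10586 i$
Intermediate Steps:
$n{\left(W,s \right)} = 30 - 14 W s$ ($n{\left(W,s \right)} = -6 + \left(- 14 W s + 36\right) = -6 - \left(-36 + 14 W s\right) = 30 - 14 W s$)
$q = 369$ ($q = 17 + 352 = 369$)
$\frac{-1870 + 1507}{n{\left(\sqrt{-13 + m},67 \right)} + q} = \frac{-1870 + 1507}{\left(30 - 14 \sqrt{-13 + 0} \cdot 67\right) + 369} = - \frac{363}{\left(30 - 14 \sqrt{-13} \cdot 67\right) + 369} = - \frac{363}{\left(30 - 14 i \sqrt{13} \cdot 67\right) + 369} = - \frac{363}{\left(30 - 938 i \sqrt{13}\right) + 369} = - \frac{363}{399 - 938 i \sqrt{13}}$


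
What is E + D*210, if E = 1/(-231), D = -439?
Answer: -21295891/231 ≈ -92190.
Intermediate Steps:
E = -1/231 ≈ -0.0043290
E + D*210 = -1/231 - 439*210 = -1/231 - 92190 = -21295891/231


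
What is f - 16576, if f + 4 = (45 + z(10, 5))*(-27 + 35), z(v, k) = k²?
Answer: -16020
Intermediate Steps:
f = 556 (f = -4 + (45 + 5²)*(-27 + 35) = -4 + (45 + 25)*8 = -4 + 70*8 = -4 + 560 = 556)
f - 16576 = 556 - 16576 = -16020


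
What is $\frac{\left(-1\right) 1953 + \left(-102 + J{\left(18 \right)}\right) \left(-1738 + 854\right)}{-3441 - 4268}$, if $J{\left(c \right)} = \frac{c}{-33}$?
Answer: $- \frac{975669}{84799} \approx -11.506$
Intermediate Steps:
$J{\left(c \right)} = - \frac{c}{33}$ ($J{\left(c \right)} = c \left(- \frac{1}{33}\right) = - \frac{c}{33}$)
$\frac{\left(-1\right) 1953 + \left(-102 + J{\left(18 \right)}\right) \left(-1738 + 854\right)}{-3441 - 4268} = \frac{\left(-1\right) 1953 + \left(-102 - \frac{6}{11}\right) \left(-1738 + 854\right)}{-3441 - 4268} = \frac{-1953 + \left(-102 - \frac{6}{11}\right) \left(-884\right)}{-7709} = \left(-1953 - - \frac{997152}{11}\right) \left(- \frac{1}{7709}\right) = \left(-1953 + \frac{997152}{11}\right) \left(- \frac{1}{7709}\right) = \frac{975669}{11} \left(- \frac{1}{7709}\right) = - \frac{975669}{84799}$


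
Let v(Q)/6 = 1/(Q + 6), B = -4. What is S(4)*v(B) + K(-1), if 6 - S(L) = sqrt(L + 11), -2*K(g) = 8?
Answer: 14 - 3*sqrt(15) ≈ 2.3811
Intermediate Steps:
K(g) = -4 (K(g) = -1/2*8 = -4)
S(L) = 6 - sqrt(11 + L) (S(L) = 6 - sqrt(L + 11) = 6 - sqrt(11 + L))
v(Q) = 6/(6 + Q) (v(Q) = 6/(Q + 6) = 6/(6 + Q))
S(4)*v(B) + K(-1) = (6 - sqrt(11 + 4))*(6/(6 - 4)) - 4 = (6 - sqrt(15))*(6/2) - 4 = (6 - sqrt(15))*(6*(1/2)) - 4 = (6 - sqrt(15))*3 - 4 = (18 - 3*sqrt(15)) - 4 = 14 - 3*sqrt(15)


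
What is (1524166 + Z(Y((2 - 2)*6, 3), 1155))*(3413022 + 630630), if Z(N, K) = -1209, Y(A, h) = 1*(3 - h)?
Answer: 6158308118964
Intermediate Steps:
Y(A, h) = 3 - h
(1524166 + Z(Y((2 - 2)*6, 3), 1155))*(3413022 + 630630) = (1524166 - 1209)*(3413022 + 630630) = 1522957*4043652 = 6158308118964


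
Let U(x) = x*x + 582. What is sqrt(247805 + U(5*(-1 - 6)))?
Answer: 2*sqrt(62403) ≈ 499.61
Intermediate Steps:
U(x) = 582 + x**2 (U(x) = x**2 + 582 = 582 + x**2)
sqrt(247805 + U(5*(-1 - 6))) = sqrt(247805 + (582 + (5*(-1 - 6))**2)) = sqrt(247805 + (582 + (5*(-7))**2)) = sqrt(247805 + (582 + (-35)**2)) = sqrt(247805 + (582 + 1225)) = sqrt(247805 + 1807) = sqrt(249612) = 2*sqrt(62403)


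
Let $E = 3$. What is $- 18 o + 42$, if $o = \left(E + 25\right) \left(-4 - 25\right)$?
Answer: $14658$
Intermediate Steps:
$o = -812$ ($o = \left(3 + 25\right) \left(-4 - 25\right) = 28 \left(-29\right) = -812$)
$- 18 o + 42 = \left(-18\right) \left(-812\right) + 42 = 14616 + 42 = 14658$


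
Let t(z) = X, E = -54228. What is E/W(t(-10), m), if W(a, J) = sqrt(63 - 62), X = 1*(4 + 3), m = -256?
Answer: -54228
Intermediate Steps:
X = 7 (X = 1*7 = 7)
t(z) = 7
W(a, J) = 1 (W(a, J) = sqrt(1) = 1)
E/W(t(-10), m) = -54228/1 = -54228*1 = -54228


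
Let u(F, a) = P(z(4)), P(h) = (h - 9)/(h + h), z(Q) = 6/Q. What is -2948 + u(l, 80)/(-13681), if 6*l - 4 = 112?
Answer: -80663171/27362 ≈ -2948.0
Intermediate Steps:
l = 58/3 (l = ⅔ + (⅙)*112 = ⅔ + 56/3 = 58/3 ≈ 19.333)
P(h) = (-9 + h)/(2*h) (P(h) = (-9 + h)/((2*h)) = (-9 + h)*(1/(2*h)) = (-9 + h)/(2*h))
u(F, a) = -5/2 (u(F, a) = (-9 + 6/4)/(2*((6/4))) = (-9 + 6*(¼))/(2*((6*(¼)))) = (-9 + 3/2)/(2*(3/2)) = (½)*(⅔)*(-15/2) = -5/2)
-2948 + u(l, 80)/(-13681) = -2948 - 5/2/(-13681) = -2948 - 5/2*(-1/13681) = -2948 + 5/27362 = -80663171/27362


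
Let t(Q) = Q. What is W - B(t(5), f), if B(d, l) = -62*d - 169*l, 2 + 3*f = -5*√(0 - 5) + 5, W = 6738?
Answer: 7217 - 845*I*√5/3 ≈ 7217.0 - 629.83*I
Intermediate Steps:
f = 1 - 5*I*√5/3 (f = -⅔ + (-5*√(0 - 5) + 5)/3 = -⅔ + (-5*I*√5 + 5)/3 = -⅔ + (5 - 5*I*√5)/3 = -⅔ + (5/3 - 5*I*√5/3) = 1 - 5*I*√5/3 ≈ 1.0 - 3.7268*I)
B(d, l) = -169*l - 62*d
W - B(t(5), f) = 6738 - (-169*(1 - 5*I*√5/3) - 62*5) = 6738 - ((-169 + 845*I*√5/3) - 310) = 6738 - (-479 + 845*I*√5/3) = 6738 + (479 - 845*I*√5/3) = 7217 - 845*I*√5/3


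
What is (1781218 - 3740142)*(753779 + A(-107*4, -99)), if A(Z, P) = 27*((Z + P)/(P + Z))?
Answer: -1476648664744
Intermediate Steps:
A(Z, P) = 27 (A(Z, P) = 27*((P + Z)/(P + Z)) = 27*1 = 27)
(1781218 - 3740142)*(753779 + A(-107*4, -99)) = (1781218 - 3740142)*(753779 + 27) = -1958924*753806 = -1476648664744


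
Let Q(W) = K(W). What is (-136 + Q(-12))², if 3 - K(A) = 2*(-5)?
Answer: 15129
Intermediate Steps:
K(A) = 13 (K(A) = 3 - 2*(-5) = 3 - 1*(-10) = 3 + 10 = 13)
Q(W) = 13
(-136 + Q(-12))² = (-136 + 13)² = (-123)² = 15129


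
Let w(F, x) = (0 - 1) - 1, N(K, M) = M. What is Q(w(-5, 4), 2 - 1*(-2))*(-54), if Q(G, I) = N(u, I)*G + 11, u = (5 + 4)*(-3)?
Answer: -162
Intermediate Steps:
u = -27 (u = 9*(-3) = -27)
w(F, x) = -2 (w(F, x) = -1 - 1 = -2)
Q(G, I) = 11 + G*I (Q(G, I) = I*G + 11 = G*I + 11 = 11 + G*I)
Q(w(-5, 4), 2 - 1*(-2))*(-54) = (11 - 2*(2 - 1*(-2)))*(-54) = (11 - 2*(2 + 2))*(-54) = (11 - 2*4)*(-54) = (11 - 8)*(-54) = 3*(-54) = -162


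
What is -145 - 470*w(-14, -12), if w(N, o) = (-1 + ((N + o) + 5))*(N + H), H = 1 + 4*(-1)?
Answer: -175925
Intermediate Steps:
H = -3 (H = 1 - 4 = -3)
w(N, o) = (-3 + N)*(4 + N + o) (w(N, o) = (-1 + ((N + o) + 5))*(N - 3) = (-1 + (5 + N + o))*(-3 + N) = (4 + N + o)*(-3 + N) = (-3 + N)*(4 + N + o))
-145 - 470*w(-14, -12) = -145 - 470*(-12 - 14 + (-14)² - 3*(-12) - 14*(-12)) = -145 - 470*(-12 - 14 + 196 + 36 + 168) = -145 - 470*374 = -145 - 175780 = -175925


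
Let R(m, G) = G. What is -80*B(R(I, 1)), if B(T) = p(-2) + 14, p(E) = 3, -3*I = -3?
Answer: -1360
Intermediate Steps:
I = 1 (I = -⅓*(-3) = 1)
B(T) = 17 (B(T) = 3 + 14 = 17)
-80*B(R(I, 1)) = -80*17 = -1360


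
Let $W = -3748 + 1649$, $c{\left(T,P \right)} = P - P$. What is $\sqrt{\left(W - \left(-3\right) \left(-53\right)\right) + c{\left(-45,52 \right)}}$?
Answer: $i \sqrt{2258} \approx 47.518 i$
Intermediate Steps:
$c{\left(T,P \right)} = 0$
$W = -2099$
$\sqrt{\left(W - \left(-3\right) \left(-53\right)\right) + c{\left(-45,52 \right)}} = \sqrt{\left(-2099 - \left(-3\right) \left(-53\right)\right) + 0} = \sqrt{\left(-2099 - 159\right) + 0} = \sqrt{-2258 + 0} = \sqrt{-2258} = i \sqrt{2258}$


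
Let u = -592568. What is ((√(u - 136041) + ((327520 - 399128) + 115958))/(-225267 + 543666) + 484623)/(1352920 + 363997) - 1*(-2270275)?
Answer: 1241079255938300752/546664655883 + I*√728609/546664655883 ≈ 2.2703e+6 + 1.5614e-9*I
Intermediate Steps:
((√(u - 136041) + ((327520 - 399128) + 115958))/(-225267 + 543666) + 484623)/(1352920 + 363997) - 1*(-2270275) = ((√(-592568 - 136041) + ((327520 - 399128) + 115958))/(-225267 + 543666) + 484623)/(1352920 + 363997) - 1*(-2270275) = ((√(-728609) + (-71608 + 115958))/318399 + 484623)/1716917 + 2270275 = ((I*√728609 + 44350)*(1/318399) + 484623)*(1/1716917) + 2270275 = ((44350 + I*√728609)*(1/318399) + 484623)*(1/1716917) + 2270275 = ((44350/318399 + I*√728609/318399) + 484623)*(1/1716917) + 2270275 = (154303522927/318399 + I*√728609/318399)*(1/1716917) + 2270275 = (154303522927/546664655883 + I*√728609/546664655883) + 2270275 = 1241079255938300752/546664655883 + I*√728609/546664655883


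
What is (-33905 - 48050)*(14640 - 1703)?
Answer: -1060251835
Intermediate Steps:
(-33905 - 48050)*(14640 - 1703) = -81955*12937 = -1060251835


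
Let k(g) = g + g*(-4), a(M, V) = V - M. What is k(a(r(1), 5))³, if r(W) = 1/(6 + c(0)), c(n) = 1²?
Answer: -1061208/343 ≈ -3093.9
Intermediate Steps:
c(n) = 1
r(W) = ⅐ (r(W) = 1/(6 + 1) = 1/7 = ⅐)
k(g) = -3*g (k(g) = g - 4*g = -3*g)
k(a(r(1), 5))³ = (-3*(5 - 1*⅐))³ = (-3*(5 - ⅐))³ = (-3*34/7)³ = (-102/7)³ = -1061208/343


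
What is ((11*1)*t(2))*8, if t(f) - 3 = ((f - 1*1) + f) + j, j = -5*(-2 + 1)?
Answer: 968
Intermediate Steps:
j = 5 (j = -5*(-1) = 5)
t(f) = 7 + 2*f (t(f) = 3 + (((f - 1*1) + f) + 5) = 3 + (((f - 1) + f) + 5) = 3 + (((-1 + f) + f) + 5) = 3 + ((-1 + 2*f) + 5) = 3 + (4 + 2*f) = 7 + 2*f)
((11*1)*t(2))*8 = ((11*1)*(7 + 2*2))*8 = (11*(7 + 4))*8 = (11*11)*8 = 121*8 = 968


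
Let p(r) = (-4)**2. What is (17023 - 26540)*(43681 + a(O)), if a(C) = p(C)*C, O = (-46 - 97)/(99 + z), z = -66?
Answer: -1245156695/3 ≈ -4.1505e+8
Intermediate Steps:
p(r) = 16
O = -13/3 (O = (-46 - 97)/(99 - 66) = -143/33 = -143*1/33 = -13/3 ≈ -4.3333)
a(C) = 16*C
(17023 - 26540)*(43681 + a(O)) = (17023 - 26540)*(43681 + 16*(-13/3)) = -9517*(43681 - 208/3) = -9517*130835/3 = -1245156695/3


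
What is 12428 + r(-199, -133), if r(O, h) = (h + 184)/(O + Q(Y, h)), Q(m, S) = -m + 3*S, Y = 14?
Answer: 149135/12 ≈ 12428.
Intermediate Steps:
r(O, h) = (184 + h)/(-14 + O + 3*h) (r(O, h) = (h + 184)/(O + (-1*14 + 3*h)) = (184 + h)/(O + (-14 + 3*h)) = (184 + h)/(-14 + O + 3*h))
12428 + r(-199, -133) = 12428 + (184 - 133)/(-14 - 199 + 3*(-133)) = 12428 + 51/(-14 - 199 - 399) = 12428 + 51/(-612) = 12428 - 1/612*51 = 12428 - 1/12 = 149135/12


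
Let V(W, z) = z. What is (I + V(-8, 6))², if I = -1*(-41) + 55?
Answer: 10404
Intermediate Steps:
I = 96 (I = 41 + 55 = 96)
(I + V(-8, 6))² = (96 + 6)² = 102² = 10404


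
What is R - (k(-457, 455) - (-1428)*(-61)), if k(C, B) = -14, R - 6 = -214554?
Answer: -127426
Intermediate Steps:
R = -214548 (R = 6 - 214554 = -214548)
R - (k(-457, 455) - (-1428)*(-61)) = -214548 - (-14 - (-1428)*(-61)) = -214548 - (-14 - 1*87108) = -214548 - (-14 - 87108) = -214548 - 1*(-87122) = -214548 + 87122 = -127426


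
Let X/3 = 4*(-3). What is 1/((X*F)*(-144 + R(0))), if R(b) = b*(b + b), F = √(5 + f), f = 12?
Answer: √17/88128 ≈ 4.6785e-5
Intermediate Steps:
F = √17 (F = √(5 + 12) = √17 ≈ 4.1231)
R(b) = 2*b² (R(b) = b*(2*b) = 2*b²)
X = -36 (X = 3*(4*(-3)) = 3*(-12) = -36)
1/((X*F)*(-144 + R(0))) = 1/((-36*√17)*(-144 + 2*0²)) = 1/((-36*√17)*(-144 + 2*0)) = 1/((-36*√17)*(-144 + 0)) = 1/(-36*√17*(-144)) = 1/(5184*√17) = √17/88128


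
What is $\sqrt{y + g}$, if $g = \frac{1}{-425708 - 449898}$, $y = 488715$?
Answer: $\frac{\sqrt{374690883605366134}}{875606} \approx 699.08$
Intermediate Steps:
$g = - \frac{1}{875606}$ ($g = \frac{1}{-875606} = - \frac{1}{875606} \approx -1.1421 \cdot 10^{-6}$)
$\sqrt{y + g} = \sqrt{488715 - \frac{1}{875606}} = \sqrt{\frac{427921786289}{875606}} = \frac{\sqrt{374690883605366134}}{875606}$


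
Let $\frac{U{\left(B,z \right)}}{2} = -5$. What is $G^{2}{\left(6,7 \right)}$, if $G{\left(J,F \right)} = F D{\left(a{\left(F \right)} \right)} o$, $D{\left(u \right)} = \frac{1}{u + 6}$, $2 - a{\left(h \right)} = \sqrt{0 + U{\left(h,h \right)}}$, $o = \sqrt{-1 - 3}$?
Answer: $- \frac{196}{\left(8 - i \sqrt{10}\right)^{2}} \approx -1.9328 - 1.811 i$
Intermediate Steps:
$U{\left(B,z \right)} = -10$ ($U{\left(B,z \right)} = 2 \left(-5\right) = -10$)
$o = 2 i$ ($o = \sqrt{-4} = 2 i \approx 2.0 i$)
$a{\left(h \right)} = 2 - i \sqrt{10}$ ($a{\left(h \right)} = 2 - \sqrt{0 - 10} = 2 - \sqrt{-10} = 2 - i \sqrt{10}$)
$D{\left(u \right)} = \frac{1}{6 + u}$
$G{\left(J,F \right)} = \frac{2 i F}{8 - i \sqrt{10}}$ ($G{\left(J,F \right)} = \frac{F}{6 + \left(2 - i \sqrt{10}\right)} 2 i = \frac{F}{8 - i \sqrt{10}} \cdot 2 i = \frac{2 i F}{8 - i \sqrt{10}}$)
$G^{2}{\left(6,7 \right)} = \left(\left(- \frac{1}{37}\right) 7 \sqrt{10} + \frac{8}{37} i 7\right)^{2} = \left(- \frac{7 \sqrt{10}}{37} + \frac{56 i}{37}\right)^{2}$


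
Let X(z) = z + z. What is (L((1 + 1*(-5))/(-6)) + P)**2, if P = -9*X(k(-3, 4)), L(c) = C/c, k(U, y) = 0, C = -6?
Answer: 81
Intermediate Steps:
X(z) = 2*z
L(c) = -6/c
P = 0 (P = -18*0 = -9*0 = 0)
(L((1 + 1*(-5))/(-6)) + P)**2 = (-6*(-6/(1 + 1*(-5))) + 0)**2 = (-6*(-6/(1 - 5)) + 0)**2 = (-6/((-4*(-1/6))) + 0)**2 = (-6/2/3 + 0)**2 = (-6*3/2 + 0)**2 = (-9 + 0)**2 = (-9)**2 = 81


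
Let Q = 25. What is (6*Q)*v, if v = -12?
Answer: -1800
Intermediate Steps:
(6*Q)*v = (6*25)*(-12) = 150*(-12) = -1800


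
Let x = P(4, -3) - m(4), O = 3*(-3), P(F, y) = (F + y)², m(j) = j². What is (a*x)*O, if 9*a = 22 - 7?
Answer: 225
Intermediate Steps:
O = -9
a = 5/3 (a = (22 - 7)/9 = (⅑)*15 = 5/3 ≈ 1.6667)
x = -15 (x = (4 - 3)² - 1*4² = 1² - 1*16 = 1 - 16 = -15)
(a*x)*O = ((5/3)*(-15))*(-9) = -25*(-9) = 225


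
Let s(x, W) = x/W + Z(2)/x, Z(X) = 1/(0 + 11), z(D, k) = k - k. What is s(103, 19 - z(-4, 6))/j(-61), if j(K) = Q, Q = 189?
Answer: 5558/193743 ≈ 0.028687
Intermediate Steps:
j(K) = 189
z(D, k) = 0
Z(X) = 1/11
s(x, W) = 1/(11*x) + x/W (s(x, W) = x/W + 1/(11*x) = 1/(11*x) + x/W)
s(103, 19 - z(-4, 6))/j(-61) = ((1/11)/103 + 103/(19 - 1*0))/189 = ((1/11)*(1/103) + 103/(19 + 0))*(1/189) = (1/1133 + 103/19)*(1/189) = (116718/21527)*(1/189) = 5558/193743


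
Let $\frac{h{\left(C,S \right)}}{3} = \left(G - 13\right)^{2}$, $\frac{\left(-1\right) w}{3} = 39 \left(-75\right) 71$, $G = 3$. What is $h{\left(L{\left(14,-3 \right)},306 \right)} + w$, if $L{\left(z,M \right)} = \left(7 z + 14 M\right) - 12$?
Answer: $623325$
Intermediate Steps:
$L{\left(z,M \right)} = -12 + 7 z + 14 M$
$w = 623025$ ($w = - 3 \cdot 39 \left(-75\right) 71 = - 3 \left(\left(-2925\right) 71\right) = \left(-3\right) \left(-207675\right) = 623025$)
$h{\left(C,S \right)} = 300$ ($h{\left(C,S \right)} = 3 \left(3 - 13\right)^{2} = 3 \left(-10\right)^{2} = 3 \cdot 100 = 300$)
$h{\left(L{\left(14,-3 \right)},306 \right)} + w = 300 + 623025 = 623325$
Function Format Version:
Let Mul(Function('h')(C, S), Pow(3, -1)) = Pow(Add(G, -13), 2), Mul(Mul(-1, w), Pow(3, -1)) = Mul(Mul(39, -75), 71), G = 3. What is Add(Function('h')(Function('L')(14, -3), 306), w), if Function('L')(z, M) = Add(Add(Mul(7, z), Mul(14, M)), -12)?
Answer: 623325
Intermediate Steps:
Function('L')(z, M) = Add(-12, Mul(7, z), Mul(14, M))
w = 623025 (w = Mul(-3, Mul(Mul(39, -75), 71)) = Mul(-3, Mul(-2925, 71)) = Mul(-3, -207675) = 623025)
Function('h')(C, S) = 300 (Function('h')(C, S) = Mul(3, Pow(Add(3, -13), 2)) = Mul(3, Pow(-10, 2)) = Mul(3, 100) = 300)
Add(Function('h')(Function('L')(14, -3), 306), w) = Add(300, 623025) = 623325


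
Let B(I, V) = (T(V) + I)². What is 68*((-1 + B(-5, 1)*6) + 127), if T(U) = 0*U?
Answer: 18768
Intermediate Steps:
T(U) = 0
B(I, V) = I² (B(I, V) = (0 + I)² = I²)
68*((-1 + B(-5, 1)*6) + 127) = 68*((-1 + (-5)²*6) + 127) = 68*((-1 + 25*6) + 127) = 68*((-1 + 150) + 127) = 68*(149 + 127) = 68*276 = 18768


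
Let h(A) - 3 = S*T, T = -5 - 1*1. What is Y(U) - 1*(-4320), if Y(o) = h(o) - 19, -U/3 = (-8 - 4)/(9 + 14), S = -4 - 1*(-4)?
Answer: 4304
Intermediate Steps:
S = 0 (S = -4 + 4 = 0)
T = -6 (T = -5 - 1 = -6)
U = 36/23 (U = -3*(-8 - 4)/(9 + 14) = -(-36)/23 = -3*(-12/23) = 36/23 ≈ 1.5652)
h(A) = 3 (h(A) = 3 + 0*(-6) = 3 + 0 = 3)
Y(o) = -16 (Y(o) = 3 - 19 = -16)
Y(U) - 1*(-4320) = -16 - 1*(-4320) = -16 + 4320 = 4304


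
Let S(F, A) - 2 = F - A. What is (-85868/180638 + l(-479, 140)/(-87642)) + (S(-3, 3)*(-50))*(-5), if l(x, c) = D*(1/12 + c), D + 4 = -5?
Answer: -10559182333265/10554317064 ≈ -1000.5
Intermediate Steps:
D = -9 (D = -4 - 5 = -9)
l(x, c) = -¾ - 9*c (l(x, c) = -9*(1/12 + c) = -¾ - 9*c)
S(F, A) = 2 + F - A (S(F, A) = 2 + (F - A) = 2 + F - A)
(-85868/180638 + l(-479, 140)/(-87642)) + (S(-3, 3)*(-50))*(-5) = (-85868/180638 + (-¾ - 9*140)/(-87642)) + ((2 - 3 - 1*3)*(-50))*(-5) = (-85868*1/180638 + (-¾ - 1260)*(-1/87642)) + ((2 - 3 - 3)*(-50))*(-5) = (-42934/90319 - 5043/4*(-1/87642)) - 4*(-50)*(-5) = (-42934/90319 + 1681/116856) + 200*(-5) = -4865269265/10554317064 - 1000 = -10559182333265/10554317064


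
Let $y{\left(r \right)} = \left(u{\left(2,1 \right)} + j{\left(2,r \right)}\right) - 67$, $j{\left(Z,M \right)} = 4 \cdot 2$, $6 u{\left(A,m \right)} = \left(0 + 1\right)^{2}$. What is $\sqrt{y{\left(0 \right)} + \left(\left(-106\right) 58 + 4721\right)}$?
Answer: $\frac{i \sqrt{53490}}{6} \approx 38.547 i$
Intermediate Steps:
$u{\left(A,m \right)} = \frac{1}{6}$ ($u{\left(A,m \right)} = \frac{\left(0 + 1\right)^{2}}{6} = \frac{1^{2}}{6} = \frac{1}{6} \cdot 1 = \frac{1}{6}$)
$j{\left(Z,M \right)} = 8$
$y{\left(r \right)} = - \frac{353}{6}$ ($y{\left(r \right)} = \left(\frac{1}{6} + 8\right) - 67 = \frac{49}{6} - 67 = - \frac{353}{6}$)
$\sqrt{y{\left(0 \right)} + \left(\left(-106\right) 58 + 4721\right)} = \sqrt{- \frac{353}{6} + \left(\left(-106\right) 58 + 4721\right)} = \sqrt{- \frac{353}{6} + \left(-6148 + 4721\right)} = \sqrt{- \frac{353}{6} - 1427} = \sqrt{- \frac{8915}{6}} = \frac{i \sqrt{53490}}{6}$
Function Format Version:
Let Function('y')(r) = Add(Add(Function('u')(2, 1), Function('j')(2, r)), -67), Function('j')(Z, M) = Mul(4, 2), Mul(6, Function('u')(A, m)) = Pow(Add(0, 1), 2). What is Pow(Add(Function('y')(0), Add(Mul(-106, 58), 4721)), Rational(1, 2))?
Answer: Mul(Rational(1, 6), I, Pow(53490, Rational(1, 2))) ≈ Mul(38.547, I)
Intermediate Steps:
Function('u')(A, m) = Rational(1, 6) (Function('u')(A, m) = Mul(Rational(1, 6), Pow(Add(0, 1), 2)) = Mul(Rational(1, 6), Pow(1, 2)) = Mul(Rational(1, 6), 1) = Rational(1, 6))
Function('j')(Z, M) = 8
Function('y')(r) = Rational(-353, 6) (Function('y')(r) = Add(Add(Rational(1, 6), 8), -67) = Add(Rational(49, 6), -67) = Rational(-353, 6))
Pow(Add(Function('y')(0), Add(Mul(-106, 58), 4721)), Rational(1, 2)) = Pow(Add(Rational(-353, 6), Add(Mul(-106, 58), 4721)), Rational(1, 2)) = Pow(Add(Rational(-353, 6), Add(-6148, 4721)), Rational(1, 2)) = Pow(Add(Rational(-353, 6), -1427), Rational(1, 2)) = Pow(Rational(-8915, 6), Rational(1, 2)) = Mul(Rational(1, 6), I, Pow(53490, Rational(1, 2)))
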